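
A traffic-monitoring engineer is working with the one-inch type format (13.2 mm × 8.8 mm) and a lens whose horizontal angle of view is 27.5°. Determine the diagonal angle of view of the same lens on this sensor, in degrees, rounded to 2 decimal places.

32.78°

From the horizontal AOV: f = 13.2 / (2·tan(13.75°)) = 13.2 / 0.48940 ≈ 26.9720 mm.
Sensor diagonal = √(13.2² + 8.8²) = √251.6800 ≈ 15.8644 mm.
Diagonal AOV = 2·arctan(15.8644 / (2 × 26.9720)) = 2·arctan(0.29409) ≈ 32.7763°.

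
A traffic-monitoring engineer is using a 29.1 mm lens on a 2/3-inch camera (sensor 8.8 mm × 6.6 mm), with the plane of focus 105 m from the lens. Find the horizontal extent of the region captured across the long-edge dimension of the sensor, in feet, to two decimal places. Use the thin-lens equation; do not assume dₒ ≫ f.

dₒ: 105 m = 105000 mm.
Similar triangles through the lens centre give W/dₒ = w/dᵢ; with 1/f = 1/dₒ + 1/dᵢ this gives W = w·(dₒ − f)/f.
W = 8.8 mm × (105000 − 29.1) / 29.1 = 8.8 × 3607.2474 ≈ 31743.777 mm = 31743.777/304.8 ft = 104.146 ft.

104.15 ft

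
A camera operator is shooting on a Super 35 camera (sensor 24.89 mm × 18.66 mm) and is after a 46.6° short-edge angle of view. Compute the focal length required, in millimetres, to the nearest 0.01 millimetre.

From α = 2·arctan(h/2f) we get f = h / (2·tan(α/2)).
With h = 18.66 mm and α/2 = 23.3°, tan(α/2) ≈ 0.43067, so f ≈ 18.66 / 0.86134 ≈ 21.6640 mm.

21.66 mm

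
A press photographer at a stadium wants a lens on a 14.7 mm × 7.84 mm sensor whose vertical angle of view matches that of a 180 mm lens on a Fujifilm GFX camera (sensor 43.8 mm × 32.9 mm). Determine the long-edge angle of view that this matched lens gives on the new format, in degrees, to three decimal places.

Equal vertical AOV ⇒ f₂ = f₁ · 7.84/32.9 = 180 × 0.23830 ≈ 42.8936 mm.
Long-edge AOV on the new format = 2·arctan(14.7 / (2 × 42.8936)) = 2·arctan(0.17135) ≈ 19.4469°.

19.447°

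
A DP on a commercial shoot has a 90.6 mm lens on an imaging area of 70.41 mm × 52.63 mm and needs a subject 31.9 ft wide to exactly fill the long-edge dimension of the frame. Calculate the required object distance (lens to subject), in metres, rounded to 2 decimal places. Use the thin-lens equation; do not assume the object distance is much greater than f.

W: 31.9 ft × 304.8 mm/ft = 9723.12 mm.
Magnification m = w/W = dᵢ/dₒ; combined with 1/f = 1/dₒ + 1/dᵢ this gives dₒ = f·(1 + W/w).
dₒ = 90.6 mm × (1 + 9723.12/70.41) = 90.6 × 139.0929 ≈ 12601.815 mm = 12.6018 m.

12.60 m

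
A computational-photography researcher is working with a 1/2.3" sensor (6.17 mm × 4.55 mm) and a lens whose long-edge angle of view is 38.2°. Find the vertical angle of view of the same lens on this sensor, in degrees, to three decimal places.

28.650°

From the long-edge AOV: f = 6.17 / (2·tan(19.1°)) = 6.17 / 0.69256 ≈ 8.9089 mm.
Vertical AOV = 2·arctan(4.55 / (2 × 8.9089)) = 2·arctan(0.25536) ≈ 28.6500°.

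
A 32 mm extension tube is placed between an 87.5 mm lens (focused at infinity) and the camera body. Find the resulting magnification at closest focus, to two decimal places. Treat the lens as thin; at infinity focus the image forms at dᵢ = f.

The tube moves the image plane from f to f + e, so dᵢ = 87.5 + 32 = 119.5 mm. Focus is achieved when 1/f = 1/dₒ + 1/dᵢ, giving dₒ = 1/(1/f − 1/(f+e)).
Magnification m = dᵢ/dₒ = (f+e)·(1/f − 1/(f+e)) = e/f = 32/87.5 ≈ 0.3657.

0.37×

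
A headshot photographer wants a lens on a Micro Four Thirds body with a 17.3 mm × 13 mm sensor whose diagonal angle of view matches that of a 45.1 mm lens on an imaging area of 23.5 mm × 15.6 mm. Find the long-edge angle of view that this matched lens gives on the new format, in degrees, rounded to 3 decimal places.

Sensor diagonal = √(23.5² + 15.6²) = √795.6100 ≈ 28.2066 mm.
Sensor diagonal = √(17.3² + 13²) = √468.2900 ≈ 21.6400 mm.
Equal diagonal AOV ⇒ f₂ = f₁ · 21.6400/28.2066 = 45.1 × 0.76720 ≈ 34.6006 mm.
Long-edge AOV on the new format = 2·arctan(17.3 / (2 × 34.6006)) = 2·arctan(0.25000) ≈ 28.0720°.

28.072°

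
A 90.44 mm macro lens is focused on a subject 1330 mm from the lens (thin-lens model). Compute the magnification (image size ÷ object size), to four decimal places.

Thin lens: 1/f = 1/dₒ + 1/dᵢ → 1/dᵢ = 1/90.44 − 1/1330 = 0.0103052 mm⁻¹, so dᵢ ≈ 97.0386 mm.
Magnification m = dᵢ/dₒ = 97.0386/1330 ≈ 0.07296.

0.0730×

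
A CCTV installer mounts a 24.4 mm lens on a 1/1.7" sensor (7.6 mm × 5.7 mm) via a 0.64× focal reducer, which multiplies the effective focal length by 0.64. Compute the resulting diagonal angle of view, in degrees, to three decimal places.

Effective focal length f = 24.4 × 0.64 = 15.616 mm.
Sensor diagonal = √(7.6² + 5.7²) = √90.2500 ≈ 9.5000 mm.
α = 2·arctan(9.500 / (2 × 15.616)) = 2·arctan(0.30418) ≈ 33.8369°.

33.837°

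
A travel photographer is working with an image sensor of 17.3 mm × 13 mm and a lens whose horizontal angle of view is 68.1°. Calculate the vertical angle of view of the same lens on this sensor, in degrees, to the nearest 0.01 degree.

From the horizontal AOV: f = 17.3 / (2·tan(34.05°)) = 17.3 / 1.35156 ≈ 12.8000 mm.
Vertical AOV = 2·arctan(13 / (2 × 12.8000)) = 2·arctan(0.50781) ≈ 53.8439°.

53.84°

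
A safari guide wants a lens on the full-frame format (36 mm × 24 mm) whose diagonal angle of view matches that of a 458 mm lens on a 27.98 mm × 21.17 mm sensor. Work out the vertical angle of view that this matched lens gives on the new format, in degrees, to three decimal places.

2.434°

Sensor diagonal = √(27.98² + 21.17²) = √1231.0493 ≈ 35.0863 mm.
Sensor diagonal = √(36² + 24²) = √1872.0000 ≈ 43.2666 mm.
Equal diagonal AOV ⇒ f₂ = f₁ · 43.2666/35.0863 = 458 × 1.23315 ≈ 564.7818 mm.
Vertical AOV on the new format = 2·arctan(24 / (2 × 564.7818)) = 2·arctan(0.02125) ≈ 2.4344°.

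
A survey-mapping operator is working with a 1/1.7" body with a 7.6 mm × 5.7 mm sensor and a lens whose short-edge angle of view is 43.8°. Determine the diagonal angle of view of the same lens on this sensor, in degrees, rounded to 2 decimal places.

From the short-edge AOV: f = 5.7 / (2·tan(21.9°)) = 5.7 / 0.80399 ≈ 7.0896 mm.
Sensor diagonal = √(7.6² + 5.7²) = √90.2500 ≈ 9.5000 mm.
Diagonal AOV = 2·arctan(9.5000 / (2 × 7.0896)) = 2·arctan(0.67000) ≈ 67.6438°.

67.64°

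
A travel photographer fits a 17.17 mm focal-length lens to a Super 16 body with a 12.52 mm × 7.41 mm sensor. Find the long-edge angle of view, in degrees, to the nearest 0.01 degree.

Angle of view α = 2·arctan(w/2f) with w = 12.52 mm and f = 17.17 mm.
w/2f = 0.36459; arctan(0.36459) ≈ 20.0313°, so α ≈ 40.0626°.

40.06°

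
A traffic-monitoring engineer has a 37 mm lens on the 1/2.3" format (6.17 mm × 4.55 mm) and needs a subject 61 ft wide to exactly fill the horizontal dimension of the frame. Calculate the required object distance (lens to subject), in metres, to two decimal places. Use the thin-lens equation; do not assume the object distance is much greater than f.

W: 61 ft × 304.8 mm/ft = 18592.80 mm.
Magnification m = w/W = dᵢ/dₒ; combined with 1/f = 1/dₒ + 1/dᵢ this gives dₒ = f·(1 + W/w).
dₒ = 37 mm × (1 + 18592.8/6.17) = 37 × 3014.4197 ≈ 111533.528 mm = 111.534 m.

111.53 m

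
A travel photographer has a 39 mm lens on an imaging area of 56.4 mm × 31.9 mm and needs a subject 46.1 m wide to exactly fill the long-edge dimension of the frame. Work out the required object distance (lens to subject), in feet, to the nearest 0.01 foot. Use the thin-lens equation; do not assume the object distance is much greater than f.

W: 46.1 m = 46100 mm.
Magnification m = w/W = dᵢ/dₒ; combined with 1/f = 1/dₒ + 1/dᵢ this gives dₒ = f·(1 + W/w).
dₒ = 39 mm × (1 + 46100/56.4) = 39 × 818.3759 ≈ 31916.660 mm = 31916.660/304.8 ft = 104.713 ft.

104.71 ft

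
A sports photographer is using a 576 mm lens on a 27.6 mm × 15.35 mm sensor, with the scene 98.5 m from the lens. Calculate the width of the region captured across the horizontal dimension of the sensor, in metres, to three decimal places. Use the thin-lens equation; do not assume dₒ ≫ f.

4.692 m

dₒ: 98.5 m = 98500 mm.
Similar triangles through the lens centre give W/dₒ = w/dᵢ; with 1/f = 1/dₒ + 1/dᵢ this gives W = w·(dₒ − f)/f.
W = 27.6 mm × (98500 − 576) / 576 = 27.6 × 170.0069 ≈ 4692.192 mm = 4.69219 m.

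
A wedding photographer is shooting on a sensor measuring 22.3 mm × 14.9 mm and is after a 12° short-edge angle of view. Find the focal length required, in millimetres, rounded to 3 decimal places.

70.882 mm

From α = 2·arctan(h/2f) we get f = h / (2·tan(α/2)).
With h = 14.9 mm and α/2 = 6°, tan(α/2) ≈ 0.10510, so f ≈ 14.9 / 0.21021 ≈ 70.8820 mm.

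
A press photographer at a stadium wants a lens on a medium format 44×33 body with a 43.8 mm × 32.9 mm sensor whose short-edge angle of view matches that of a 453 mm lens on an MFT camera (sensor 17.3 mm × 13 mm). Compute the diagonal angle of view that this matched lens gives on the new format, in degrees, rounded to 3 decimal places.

2.737°

Equal short-edge AOV ⇒ f₂ = f₁ · 32.9/13 = 453 × 2.53077 ≈ 1146.4385 mm.
Sensor diagonal = √(43.8² + 32.9²) = √3000.8500 ≈ 54.7800 mm.
Diagonal AOV on the new format = 2·arctan(54.7800 / (2 × 1146.4385)) = 2·arctan(0.02389) ≈ 2.7372°.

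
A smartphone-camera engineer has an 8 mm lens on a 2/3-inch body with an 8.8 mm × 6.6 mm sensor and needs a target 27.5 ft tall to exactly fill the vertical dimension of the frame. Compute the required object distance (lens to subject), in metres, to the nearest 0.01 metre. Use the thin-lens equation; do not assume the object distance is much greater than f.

10.17 m

W: 27.5 ft × 304.8 mm/ft = 8382.00 mm.
Magnification m = h/W = dᵢ/dₒ; combined with 1/f = 1/dₒ + 1/dᵢ this gives dₒ = f·(1 + W/h).
dₒ = 8 mm × (1 + 8382/6.6) = 8 × 1271.0000 ≈ 10168.000 mm = 10.168 m.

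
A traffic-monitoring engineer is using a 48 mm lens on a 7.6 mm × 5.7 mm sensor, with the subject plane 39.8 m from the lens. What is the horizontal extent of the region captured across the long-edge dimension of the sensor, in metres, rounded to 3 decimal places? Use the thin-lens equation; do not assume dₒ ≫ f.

6.294 m

dₒ: 39.8 m = 39800 mm.
Similar triangles through the lens centre give W/dₒ = w/dᵢ; with 1/f = 1/dₒ + 1/dᵢ this gives W = w·(dₒ − f)/f.
W = 7.6 mm × (39800 − 48) / 48 = 7.6 × 828.1667 ≈ 6294.067 mm = 6.29407 m.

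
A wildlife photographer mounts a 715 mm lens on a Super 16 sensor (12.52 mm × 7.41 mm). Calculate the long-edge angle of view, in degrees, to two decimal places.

Angle of view α = 2·arctan(w/2f) with w = 12.52 mm and f = 715 mm.
w/2f = 0.00876; arctan(0.00876) ≈ 0.5016°, so α ≈ 1.0033°.

1.00°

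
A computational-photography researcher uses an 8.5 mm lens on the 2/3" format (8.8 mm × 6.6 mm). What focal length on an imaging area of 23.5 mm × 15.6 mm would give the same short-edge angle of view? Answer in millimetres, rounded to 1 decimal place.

Equal angle of view means equal height/f ratio, so f₂ = f₁ · (height₂/height₁) = 8.5 × 15.6/6.6.
f₂ = 8.5 × 2.36364 ≈ 20.091 mm.

20.1 mm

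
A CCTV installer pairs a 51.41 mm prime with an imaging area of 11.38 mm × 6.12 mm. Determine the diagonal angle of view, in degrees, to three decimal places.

14.325°

Sensor diagonal = √(11.38² + 6.12²) = √166.9588 ≈ 12.9213 mm.
Angle of view α = 2·arctan(d/2f) with d = 12.9213 mm and f = 51.41 mm.
d/2f = 0.12567; arctan(0.12567) ≈ 7.1627°, so α ≈ 14.3255°.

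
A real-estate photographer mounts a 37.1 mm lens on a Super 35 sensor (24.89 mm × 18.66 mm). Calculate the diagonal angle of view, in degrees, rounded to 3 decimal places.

Sensor diagonal = √(24.89² + 18.66²) = √967.7077 ≈ 31.1080 mm.
Angle of view α = 2·arctan(d/2f) with d = 31.1080 mm and f = 37.1 mm.
d/2f = 0.41925; arctan(0.41925) ≈ 22.7456°, so α ≈ 45.4913°.

45.491°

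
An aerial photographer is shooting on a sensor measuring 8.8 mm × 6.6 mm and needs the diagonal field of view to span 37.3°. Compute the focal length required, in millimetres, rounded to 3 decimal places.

Sensor diagonal = √(8.8² + 6.6²) = √121.0000 ≈ 11.0000 mm.
From α = 2·arctan(d/2f) we get f = d / (2·tan(α/2)).
With d = 11.0000 mm and α/2 = 18.65°, tan(α/2) ≈ 0.33751, so f ≈ 11.0000 / 0.67502 ≈ 16.2959 mm.

16.296 mm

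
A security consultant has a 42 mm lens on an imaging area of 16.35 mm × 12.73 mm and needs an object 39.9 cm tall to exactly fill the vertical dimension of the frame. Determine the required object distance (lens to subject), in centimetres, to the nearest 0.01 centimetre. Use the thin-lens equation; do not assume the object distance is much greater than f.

135.84 cm

W: 39.9 cm = 399 mm.
Magnification m = h/W = dᵢ/dₒ; combined with 1/f = 1/dₒ + 1/dᵢ this gives dₒ = f·(1 + W/h).
dₒ = 42 mm × (1 + 399/12.73) = 42 × 32.3433 ≈ 1358.418 mm = 135.842 cm.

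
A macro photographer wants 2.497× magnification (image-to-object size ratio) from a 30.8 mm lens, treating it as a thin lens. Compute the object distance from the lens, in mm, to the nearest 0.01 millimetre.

With m = dᵢ/dₒ and 1/f = 1/dₒ + 1/dᵢ, substituting dᵢ = m·dₒ gives 1/f = (1 + 1/m)/dₒ, hence dₒ = f·(1 + 1/m).
dₒ = 30.8 × (1 + 1/2.497) = 30.8 × 1.40048 ≈ 43.135 mm.

43.13 mm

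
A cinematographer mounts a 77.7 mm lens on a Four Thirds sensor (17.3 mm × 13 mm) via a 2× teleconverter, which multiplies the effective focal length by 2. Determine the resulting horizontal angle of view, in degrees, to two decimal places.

Effective focal length f = 77.7 × 2 = 155.4 mm.
α = 2·arctan(17.3 / (2 × 155.4)) = 2·arctan(0.05566) ≈ 6.3719°.

6.37°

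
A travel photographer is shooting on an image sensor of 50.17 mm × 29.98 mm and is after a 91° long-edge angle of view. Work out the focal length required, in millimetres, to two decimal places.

From α = 2·arctan(w/2f) we get f = w / (2·tan(α/2)).
With w = 50.17 mm and α/2 = 45.5°, tan(α/2) ≈ 1.01761, so f ≈ 50.17 / 2.03521 ≈ 24.6510 mm.

24.65 mm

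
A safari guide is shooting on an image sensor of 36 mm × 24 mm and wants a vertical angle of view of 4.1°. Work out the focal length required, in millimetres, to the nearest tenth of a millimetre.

335.2 mm

From α = 2·arctan(h/2f) we get f = h / (2·tan(α/2)).
With h = 24 mm and α/2 = 2.05°, tan(α/2) ≈ 0.03579, so f ≈ 24 / 0.07159 ≈ 335.2468 mm.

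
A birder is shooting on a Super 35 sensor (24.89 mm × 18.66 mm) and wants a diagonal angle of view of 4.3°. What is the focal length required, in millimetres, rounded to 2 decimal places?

414.31 mm

Sensor diagonal = √(24.89² + 18.66²) = √967.7077 ≈ 31.1080 mm.
From α = 2·arctan(d/2f) we get f = d / (2·tan(α/2)).
With d = 31.1080 mm and α/2 = 2.15°, tan(α/2) ≈ 0.03754, so f ≈ 31.1080 / 0.07508 ≈ 414.3071 mm.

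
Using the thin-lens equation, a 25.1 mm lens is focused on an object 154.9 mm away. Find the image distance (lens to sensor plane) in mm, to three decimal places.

1/dᵢ = 1/f − 1/dₒ = 1/25.1 − 1/154.9 = 0.0333849 mm⁻¹.
dᵢ = 1/0.0333849 ≈ 29.9537 mm.

29.954 mm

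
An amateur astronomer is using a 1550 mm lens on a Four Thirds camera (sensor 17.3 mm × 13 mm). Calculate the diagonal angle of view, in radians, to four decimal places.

Sensor diagonal = √(17.3² + 13²) = √468.2900 ≈ 21.6400 mm.
Angle of view α = 2·arctan(d/2f) with d = 21.6400 mm and f = 1550 mm.
d/2f = 0.00698; arctan(0.00698) ≈ 0.0070 rad, so α ≈ 0.0140 rad.

0.0140 rad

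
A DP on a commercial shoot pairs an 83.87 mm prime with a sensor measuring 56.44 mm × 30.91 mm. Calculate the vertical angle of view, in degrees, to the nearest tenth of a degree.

20.9°

Angle of view α = 2·arctan(h/2f) with h = 30.91 mm and f = 83.87 mm.
h/2f = 0.18427; arctan(0.18427) ≈ 10.4410°, so α ≈ 20.8819°.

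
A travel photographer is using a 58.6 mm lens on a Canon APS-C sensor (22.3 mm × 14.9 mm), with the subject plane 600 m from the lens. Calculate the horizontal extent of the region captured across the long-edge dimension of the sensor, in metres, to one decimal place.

228.3 m

dₒ: 600 m = 600000 mm.
Similar triangles through the lens centre give W/dₒ = w/dᵢ; with 1/f = 1/dₒ + 1/dᵢ this gives W = w·(dₒ − f)/f.
W = 22.3 mm × (600000 − 58.6) / 58.6 = 22.3 × 10237.9078 ≈ 228305.345 mm = 228.305 m.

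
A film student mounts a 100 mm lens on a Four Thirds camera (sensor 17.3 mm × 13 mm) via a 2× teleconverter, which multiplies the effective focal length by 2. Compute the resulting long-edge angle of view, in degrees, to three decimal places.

Effective focal length f = 100 × 2 = 200 mm.
α = 2·arctan(17.3 / (2 × 200)) = 2·arctan(0.04325) ≈ 4.9530°.

4.953°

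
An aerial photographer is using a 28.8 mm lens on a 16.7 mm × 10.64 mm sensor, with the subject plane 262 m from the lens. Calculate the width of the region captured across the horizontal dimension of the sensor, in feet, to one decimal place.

498.4 ft

dₒ: 262 m = 262000 mm.
Similar triangles through the lens centre give W/dₒ = w/dᵢ; with 1/f = 1/dₒ + 1/dᵢ this gives W = w·(dₒ − f)/f.
W = 16.7 mm × (262000 − 28.8) / 28.8 = 16.7 × 9096.2222 ≈ 151906.911 mm = 151906.911/304.8 ft = 498.382 ft.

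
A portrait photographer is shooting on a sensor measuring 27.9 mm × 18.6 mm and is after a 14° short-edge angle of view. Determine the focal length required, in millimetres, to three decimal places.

75.742 mm

From α = 2·arctan(h/2f) we get f = h / (2·tan(α/2)).
With h = 18.6 mm and α/2 = 7°, tan(α/2) ≈ 0.12278, so f ≈ 18.6 / 0.24557 ≈ 75.7424 mm.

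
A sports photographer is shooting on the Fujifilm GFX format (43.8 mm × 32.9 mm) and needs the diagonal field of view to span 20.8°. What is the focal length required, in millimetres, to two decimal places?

149.24 mm

Sensor diagonal = √(43.8² + 32.9²) = √3000.8500 ≈ 54.7800 mm.
From α = 2·arctan(d/2f) we get f = d / (2·tan(α/2)).
With d = 54.7800 mm and α/2 = 10.4°, tan(α/2) ≈ 0.18353, so f ≈ 54.7800 / 0.36707 ≈ 149.2364 mm.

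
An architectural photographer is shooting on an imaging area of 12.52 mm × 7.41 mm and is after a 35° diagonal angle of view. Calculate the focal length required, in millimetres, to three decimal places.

Sensor diagonal = √(12.52² + 7.41²) = √211.6585 ≈ 14.5485 mm.
From α = 2·arctan(d/2f) we get f = d / (2·tan(α/2)).
With d = 14.5485 mm and α/2 = 17.5°, tan(α/2) ≈ 0.31530, so f ≈ 14.5485 / 0.63060 ≈ 23.0710 mm.

23.071 mm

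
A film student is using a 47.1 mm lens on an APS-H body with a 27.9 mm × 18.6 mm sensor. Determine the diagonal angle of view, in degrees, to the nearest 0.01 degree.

Sensor diagonal = √(27.9² + 18.6²) = √1124.3700 ≈ 33.5316 mm.
Angle of view α = 2·arctan(d/2f) with d = 33.5316 mm and f = 47.1 mm.
d/2f = 0.35596; arctan(0.35596) ≈ 19.5938°, so α ≈ 39.1876°.

39.19°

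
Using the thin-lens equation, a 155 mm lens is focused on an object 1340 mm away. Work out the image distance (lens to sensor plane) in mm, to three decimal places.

175.274 mm

1/dᵢ = 1/f − 1/dₒ = 1/155 − 1/1340 = 0.0057053 mm⁻¹.
dᵢ = 1/0.0057053 ≈ 175.2743 mm.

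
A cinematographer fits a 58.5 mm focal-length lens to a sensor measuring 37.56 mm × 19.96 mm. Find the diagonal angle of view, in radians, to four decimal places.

0.6974 rad

Sensor diagonal = √(37.56² + 19.96²) = √1809.1552 ≈ 42.5342 mm.
Angle of view α = 2·arctan(d/2f) with d = 42.5342 mm and f = 58.5 mm.
d/2f = 0.36354; arctan(0.36354) ≈ 0.3487 rad, so α ≈ 0.6974 rad.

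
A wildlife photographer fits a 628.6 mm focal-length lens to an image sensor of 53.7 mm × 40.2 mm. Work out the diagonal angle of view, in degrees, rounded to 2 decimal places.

Sensor diagonal = √(53.7² + 40.2²) = √4499.7300 ≈ 67.0800 mm.
Angle of view α = 2·arctan(d/2f) with d = 67.0800 mm and f = 628.6 mm.
d/2f = 0.05336; arctan(0.05336) ≈ 3.0542°, so α ≈ 6.1084°.

6.11°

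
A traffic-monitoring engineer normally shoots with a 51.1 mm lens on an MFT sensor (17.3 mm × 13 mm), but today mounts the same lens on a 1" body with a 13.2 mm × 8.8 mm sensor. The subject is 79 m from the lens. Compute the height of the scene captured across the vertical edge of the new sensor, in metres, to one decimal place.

13.6 m

The focal length stays 51.1 mm; the relevant sensor dimension is now h = 8.8 mm. Object distance dₒ = 79 m = 79000 mm.
Thin-lens field height W = h·(dₒ − f)/f = 8.8 × (79000 − 51.1)/51.1 ≈ 13595.897 mm = 13.5959 m.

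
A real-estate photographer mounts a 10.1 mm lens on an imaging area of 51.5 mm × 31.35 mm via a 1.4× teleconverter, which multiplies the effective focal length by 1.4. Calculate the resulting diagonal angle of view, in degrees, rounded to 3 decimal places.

Effective focal length f = 10.1 × 1.4 = 14.14 mm.
Sensor diagonal = √(51.5² + 31.35²) = √3635.0725 ≈ 60.2916 mm.
α = 2·arctan(60.292 / (2 × 14.14)) = 2·arctan(2.13195) ≈ 129.7418°.

129.742°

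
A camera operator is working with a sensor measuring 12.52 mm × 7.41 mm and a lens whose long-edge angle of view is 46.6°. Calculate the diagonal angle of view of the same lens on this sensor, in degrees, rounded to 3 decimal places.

From the long-edge AOV: f = 12.52 / (2·tan(23.3°)) = 12.52 / 0.86134 ≈ 14.5356 mm.
Sensor diagonal = √(12.52² + 7.41²) = √211.6585 ≈ 14.5485 mm.
Diagonal AOV = 2·arctan(14.5485 / (2 × 14.5356)) = 2·arctan(0.50044) ≈ 53.1709°.

53.171°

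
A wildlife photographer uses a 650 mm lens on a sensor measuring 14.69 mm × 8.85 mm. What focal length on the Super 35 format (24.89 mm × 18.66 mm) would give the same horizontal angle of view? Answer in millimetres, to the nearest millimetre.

1101 mm

Equal angle of view means equal width/f ratio, so f₂ = f₁ · (width₂/width₁) = 650 × 24.89/14.69.
f₂ = 650 × 1.69435 ≈ 1101.327 mm.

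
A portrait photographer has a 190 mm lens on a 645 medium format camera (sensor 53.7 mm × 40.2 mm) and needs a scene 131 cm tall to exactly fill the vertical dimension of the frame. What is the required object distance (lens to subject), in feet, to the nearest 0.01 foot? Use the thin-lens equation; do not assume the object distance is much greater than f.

20.94 ft

W: 131 cm = 1310 mm.
Magnification m = h/W = dᵢ/dₒ; combined with 1/f = 1/dₒ + 1/dᵢ this gives dₒ = f·(1 + W/h).
dₒ = 190 mm × (1 + 1310/40.2) = 190 × 33.5871 ≈ 6381.542 mm = 6381.542/304.8 ft = 20.9368 ft.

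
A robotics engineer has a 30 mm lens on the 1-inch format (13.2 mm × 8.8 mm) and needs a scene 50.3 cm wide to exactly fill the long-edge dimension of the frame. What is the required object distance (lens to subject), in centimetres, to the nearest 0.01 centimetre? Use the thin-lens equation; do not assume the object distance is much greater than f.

W: 50.3 cm = 503 mm.
Magnification m = w/W = dᵢ/dₒ; combined with 1/f = 1/dₒ + 1/dᵢ this gives dₒ = f·(1 + W/w).
dₒ = 30 mm × (1 + 503/13.2) = 30 × 39.1061 ≈ 1173.182 mm = 117.318 cm.

117.32 cm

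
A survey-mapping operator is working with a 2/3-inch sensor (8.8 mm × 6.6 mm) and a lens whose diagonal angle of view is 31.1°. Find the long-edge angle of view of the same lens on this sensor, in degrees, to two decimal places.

25.10°

Sensor diagonal = √(8.8² + 6.6²) = √121.0000 ≈ 11.0000 mm.
From the diagonal AOV: f = 11.0000 / (2·tan(15.55°)) = 11.0000 / 0.55653 ≈ 19.7654 mm.
Long-edge AOV = 2·arctan(8.8 / (2 × 19.7654)) = 2·arctan(0.22261) ≈ 25.1001°.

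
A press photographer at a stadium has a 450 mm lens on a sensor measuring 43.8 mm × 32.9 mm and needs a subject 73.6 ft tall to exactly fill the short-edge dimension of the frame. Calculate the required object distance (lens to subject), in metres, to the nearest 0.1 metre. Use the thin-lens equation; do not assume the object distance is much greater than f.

W: 73.6 ft × 304.8 mm/ft = 22433.28 mm.
Magnification m = h/W = dᵢ/dₒ; combined with 1/f = 1/dₒ + 1/dᵢ this gives dₒ = f·(1 + W/h).
dₒ = 450 mm × (1 + 22433.3/32.9) = 450 × 682.8626 ≈ 307288.166 mm = 307.288 m.

307.3 m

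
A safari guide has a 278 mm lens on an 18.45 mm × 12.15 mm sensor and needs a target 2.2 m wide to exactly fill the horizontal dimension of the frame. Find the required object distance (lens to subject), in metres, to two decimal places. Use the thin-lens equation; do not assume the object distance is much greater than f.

33.43 m

W: 2.2 m = 2200 mm.
Magnification m = w/W = dᵢ/dₒ; combined with 1/f = 1/dₒ + 1/dᵢ this gives dₒ = f·(1 + W/w).
dₒ = 278 mm × (1 + 2200/18.45) = 278 × 120.2412 ≈ 33427.051 mm = 33.4271 m.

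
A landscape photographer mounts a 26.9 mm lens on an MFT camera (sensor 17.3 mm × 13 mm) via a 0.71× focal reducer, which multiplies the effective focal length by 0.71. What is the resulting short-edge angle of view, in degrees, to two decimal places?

37.59°

Effective focal length f = 26.9 × 0.71 = 19.099 mm.
α = 2·arctan(13 / (2 × 19.099)) = 2·arctan(0.34033) ≈ 37.5902°.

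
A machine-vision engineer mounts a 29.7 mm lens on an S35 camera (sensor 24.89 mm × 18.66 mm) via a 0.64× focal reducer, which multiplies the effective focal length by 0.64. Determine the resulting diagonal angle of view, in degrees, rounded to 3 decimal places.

Effective focal length f = 29.7 × 0.64 = 19.008 mm.
Sensor diagonal = √(24.89² + 18.66²) = √967.7077 ≈ 31.1080 mm.
α = 2·arctan(31.108 / (2 × 19.008)) = 2·arctan(0.81829) ≈ 78.5860°.

78.586°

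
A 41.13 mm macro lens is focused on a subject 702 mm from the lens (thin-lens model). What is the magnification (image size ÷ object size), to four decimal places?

Thin lens: 1/f = 1/dₒ + 1/dᵢ → 1/dᵢ = 1/41.13 − 1/702 = 0.0228887 mm⁻¹, so dᵢ ≈ 43.6898 mm.
Magnification m = dᵢ/dₒ = 43.6898/702 ≈ 0.06224.

0.0622×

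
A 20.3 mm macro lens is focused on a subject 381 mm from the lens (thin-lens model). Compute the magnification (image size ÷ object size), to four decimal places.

Thin lens: 1/f = 1/dₒ + 1/dᵢ → 1/dᵢ = 1/20.3 − 1/381 = 0.0466364 mm⁻¹, so dᵢ ≈ 21.4425 mm.
Magnification m = dᵢ/dₒ = 21.4425/381 ≈ 0.05628.

0.0563×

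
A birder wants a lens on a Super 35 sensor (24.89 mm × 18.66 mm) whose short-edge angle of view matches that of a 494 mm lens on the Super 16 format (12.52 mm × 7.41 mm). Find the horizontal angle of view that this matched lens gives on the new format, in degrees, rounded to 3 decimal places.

Equal short-edge AOV ⇒ f₂ = f₁ · 18.66/7.41 = 494 × 2.51822 ≈ 1244.0000 mm.
Horizontal AOV on the new format = 2·arctan(24.89 / (2 × 1244.0000)) = 2·arctan(0.01000) ≈ 1.1463°.

1.146°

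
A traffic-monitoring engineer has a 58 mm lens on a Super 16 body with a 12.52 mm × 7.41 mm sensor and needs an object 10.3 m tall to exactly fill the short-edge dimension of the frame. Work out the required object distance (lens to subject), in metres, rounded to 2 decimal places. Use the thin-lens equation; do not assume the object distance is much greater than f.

80.68 m

W: 10.3 m = 10300 mm.
Magnification m = h/W = dᵢ/dₒ; combined with 1/f = 1/dₒ + 1/dᵢ this gives dₒ = f·(1 + W/h).
dₒ = 58 mm × (1 + 10300/7.41) = 58 × 1391.0135 ≈ 80678.783 mm = 80.6788 m.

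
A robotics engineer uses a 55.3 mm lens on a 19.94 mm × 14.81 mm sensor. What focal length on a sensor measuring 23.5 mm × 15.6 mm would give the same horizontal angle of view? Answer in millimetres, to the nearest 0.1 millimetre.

65.2 mm

Equal angle of view means equal width/f ratio, so f₂ = f₁ · (width₂/width₁) = 55.3 × 23.5/19.94.
f₂ = 55.3 × 1.17854 ≈ 65.173 mm.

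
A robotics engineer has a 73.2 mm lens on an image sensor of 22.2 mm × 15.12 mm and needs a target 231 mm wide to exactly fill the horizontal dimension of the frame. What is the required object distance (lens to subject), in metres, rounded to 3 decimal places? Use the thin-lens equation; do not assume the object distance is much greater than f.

0.835 m

Magnification m = w/W = dᵢ/dₒ; combined with 1/f = 1/dₒ + 1/dᵢ this gives dₒ = f·(1 + W/w).
dₒ = 73.2 mm × (1 + 231/22.2) = 73.2 × 11.4054 ≈ 834.876 mm = 0.834876 m.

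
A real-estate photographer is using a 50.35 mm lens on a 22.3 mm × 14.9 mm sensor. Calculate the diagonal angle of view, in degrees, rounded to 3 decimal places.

29.827°

Sensor diagonal = √(22.3² + 14.9²) = √719.3000 ≈ 26.8198 mm.
Angle of view α = 2·arctan(d/2f) with d = 26.8198 mm and f = 50.35 mm.
d/2f = 0.26633; arctan(0.26633) ≈ 14.9136°, so α ≈ 29.8272°.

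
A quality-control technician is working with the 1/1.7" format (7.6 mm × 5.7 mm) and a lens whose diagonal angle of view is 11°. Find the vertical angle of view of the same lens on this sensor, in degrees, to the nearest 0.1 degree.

6.6°

Sensor diagonal = √(7.6² + 5.7²) = √90.2500 ≈ 9.5000 mm.
From the diagonal AOV: f = 9.5000 / (2·tan(5.5°)) = 9.5000 / 0.19258 ≈ 49.3306 mm.
Vertical AOV = 2·arctan(5.7 / (2 × 49.3306)) = 2·arctan(0.05777) ≈ 6.6130°.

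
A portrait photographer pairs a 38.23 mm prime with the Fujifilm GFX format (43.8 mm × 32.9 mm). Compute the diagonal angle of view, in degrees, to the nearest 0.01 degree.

71.24°

Sensor diagonal = √(43.8² + 32.9²) = √3000.8500 ≈ 54.7800 mm.
Angle of view α = 2·arctan(d/2f) with d = 54.7800 mm and f = 38.23 mm.
d/2f = 0.71645; arctan(0.71645) ≈ 35.6198°, so α ≈ 71.2397°.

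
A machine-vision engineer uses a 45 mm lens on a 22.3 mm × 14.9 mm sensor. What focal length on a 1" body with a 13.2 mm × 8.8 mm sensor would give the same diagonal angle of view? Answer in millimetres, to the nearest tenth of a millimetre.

26.6 mm

Sensor diagonal = √(22.3² + 14.9²) = √719.3000 ≈ 26.8198 mm.
Sensor diagonal = √(13.2² + 8.8²) = √251.6800 ≈ 15.8644 mm.
Equal angle of view means equal diagonal/f ratio, so f₂ = f₁ · (diagonal₂/diagonal₁) = 45 × 15.8644/26.8198.
f₂ = 45 × 0.59152 ≈ 26.618 mm.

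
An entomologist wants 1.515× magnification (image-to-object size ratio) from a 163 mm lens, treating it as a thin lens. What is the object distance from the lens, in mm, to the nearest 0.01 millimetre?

With m = dᵢ/dₒ and 1/f = 1/dₒ + 1/dᵢ, substituting dᵢ = m·dₒ gives 1/f = (1 + 1/m)/dₒ, hence dₒ = f·(1 + 1/m).
dₒ = 163 × (1 + 1/1.515) = 163 × 1.66007 ≈ 270.591 mm.

270.59 mm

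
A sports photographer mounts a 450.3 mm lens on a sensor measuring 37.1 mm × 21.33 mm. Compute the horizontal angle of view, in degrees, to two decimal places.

4.72°

Angle of view α = 2·arctan(w/2f) with w = 37.1 mm and f = 450.3 mm.
w/2f = 0.04119; arctan(0.04119) ≈ 2.3590°, so α ≈ 4.7179°.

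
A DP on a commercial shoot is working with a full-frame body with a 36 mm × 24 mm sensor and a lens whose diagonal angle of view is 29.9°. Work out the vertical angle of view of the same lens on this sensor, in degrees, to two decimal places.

Sensor diagonal = √(36² + 24²) = √1872.0000 ≈ 43.2666 mm.
From the diagonal AOV: f = 43.2666 / (2·tan(14.95°)) = 43.2666 / 0.53403 ≈ 81.0193 mm.
Vertical AOV = 2·arctan(24 / (2 × 81.0193)) = 2·arctan(0.14811) ≈ 16.8500°.

16.85°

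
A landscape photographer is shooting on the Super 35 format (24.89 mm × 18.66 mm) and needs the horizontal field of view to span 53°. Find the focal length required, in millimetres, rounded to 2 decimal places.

24.96 mm

From α = 2·arctan(w/2f) we get f = w / (2·tan(α/2)).
With w = 24.89 mm and α/2 = 26.5°, tan(α/2) ≈ 0.49858, so f ≈ 24.89 / 0.99716 ≈ 24.9608 mm.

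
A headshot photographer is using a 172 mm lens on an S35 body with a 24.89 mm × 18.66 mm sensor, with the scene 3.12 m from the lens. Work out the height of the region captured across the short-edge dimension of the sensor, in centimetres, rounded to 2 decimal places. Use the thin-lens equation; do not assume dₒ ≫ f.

dₒ: 3.12 m = 3120 mm.
Similar triangles through the lens centre give W/dₒ = h/dᵢ; with 1/f = 1/dₒ + 1/dᵢ this gives W = h·(dₒ − f)/f.
W = 18.66 mm × (3120 − 172) / 172 = 18.66 × 17.1395 ≈ 319.824 mm = 31.9824 cm.

31.98 cm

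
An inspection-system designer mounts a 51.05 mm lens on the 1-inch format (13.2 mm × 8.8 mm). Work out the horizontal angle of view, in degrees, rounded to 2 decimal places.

Angle of view α = 2·arctan(w/2f) with w = 13.2 mm and f = 51.05 mm.
w/2f = 0.12929; arctan(0.12929) ≈ 7.3666°, so α ≈ 14.7332°.

14.73°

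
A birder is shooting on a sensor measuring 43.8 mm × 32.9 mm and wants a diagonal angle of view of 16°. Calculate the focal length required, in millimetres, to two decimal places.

194.89 mm

Sensor diagonal = √(43.8² + 32.9²) = √3000.8500 ≈ 54.7800 mm.
From α = 2·arctan(d/2f) we get f = d / (2·tan(α/2)).
With d = 54.7800 mm and α/2 = 8°, tan(α/2) ≈ 0.14054, so f ≈ 54.7800 / 0.28108 ≈ 194.8900 mm.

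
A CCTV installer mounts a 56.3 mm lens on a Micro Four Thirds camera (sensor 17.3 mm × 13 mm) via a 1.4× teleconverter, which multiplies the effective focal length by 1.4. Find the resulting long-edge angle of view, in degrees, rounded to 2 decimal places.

12.53°

Effective focal length f = 56.3 × 1.4 = 78.82 mm.
α = 2·arctan(17.3 / (2 × 78.82)) = 2·arctan(0.10974) ≈ 12.5256°.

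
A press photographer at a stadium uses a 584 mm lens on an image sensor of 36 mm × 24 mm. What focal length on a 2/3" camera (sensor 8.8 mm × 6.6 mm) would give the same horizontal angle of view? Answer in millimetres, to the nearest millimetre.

143 mm

Equal angle of view means equal width/f ratio, so f₂ = f₁ · (width₂/width₁) = 584 × 8.8/36.
f₂ = 584 × 0.24444 ≈ 142.756 mm.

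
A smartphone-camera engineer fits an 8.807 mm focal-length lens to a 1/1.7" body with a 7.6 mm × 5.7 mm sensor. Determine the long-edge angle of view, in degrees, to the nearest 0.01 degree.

Angle of view α = 2·arctan(w/2f) with w = 7.6 mm and f = 8.807 mm.
w/2f = 0.43147; arctan(0.43147) ≈ 23.3390°, so α ≈ 46.6780°.

46.68°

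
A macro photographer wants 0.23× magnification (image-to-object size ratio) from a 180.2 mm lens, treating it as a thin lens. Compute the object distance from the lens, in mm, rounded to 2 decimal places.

963.68 mm

With m = dᵢ/dₒ and 1/f = 1/dₒ + 1/dᵢ, substituting dᵢ = m·dₒ gives 1/f = (1 + 1/m)/dₒ, hence dₒ = f·(1 + 1/m).
dₒ = 180.2 × (1 + 1/0.23) = 180.2 × 5.34783 ≈ 963.678 mm.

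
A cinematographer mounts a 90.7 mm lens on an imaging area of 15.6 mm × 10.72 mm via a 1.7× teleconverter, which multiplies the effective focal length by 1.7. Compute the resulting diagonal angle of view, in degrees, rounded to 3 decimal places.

7.025°

Effective focal length f = 90.7 × 1.7 = 154.19 mm.
Sensor diagonal = √(15.6² + 10.72²) = √358.2784 ≈ 18.9282 mm.
α = 2·arctan(18.928 / (2 × 154.19)) = 2·arctan(0.06138) ≈ 7.0248°.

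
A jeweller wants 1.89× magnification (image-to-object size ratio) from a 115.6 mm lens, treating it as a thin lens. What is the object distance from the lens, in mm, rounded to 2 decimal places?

176.76 mm

With m = dᵢ/dₒ and 1/f = 1/dₒ + 1/dᵢ, substituting dᵢ = m·dₒ gives 1/f = (1 + 1/m)/dₒ, hence dₒ = f·(1 + 1/m).
dₒ = 115.6 × (1 + 1/1.89) = 115.6 × 1.52910 ≈ 176.764 mm.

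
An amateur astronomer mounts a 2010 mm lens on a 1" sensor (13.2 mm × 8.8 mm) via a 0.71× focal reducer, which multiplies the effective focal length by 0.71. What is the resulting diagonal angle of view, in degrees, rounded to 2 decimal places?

0.64°

Effective focal length f = 2010 × 0.71 = 1427.1 mm.
Sensor diagonal = √(13.2² + 8.8²) = √251.6800 ≈ 15.8644 mm.
α = 2·arctan(15.864 / (2 × 1427.1)) = 2·arctan(0.00556) ≈ 0.6369°.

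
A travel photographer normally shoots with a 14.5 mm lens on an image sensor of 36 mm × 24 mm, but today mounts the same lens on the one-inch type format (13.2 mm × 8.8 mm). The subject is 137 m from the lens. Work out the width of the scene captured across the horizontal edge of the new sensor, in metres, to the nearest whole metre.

125 m

The focal length stays 14.5 mm; the relevant sensor dimension is now w = 13.2 mm. Object distance dₒ = 137 m = 137000 mm.
Thin-lens field width W = w·(dₒ − f)/f = 13.2 × (137000 − 14.5)/14.5 ≈ 124704.041 mm = 124.704 m.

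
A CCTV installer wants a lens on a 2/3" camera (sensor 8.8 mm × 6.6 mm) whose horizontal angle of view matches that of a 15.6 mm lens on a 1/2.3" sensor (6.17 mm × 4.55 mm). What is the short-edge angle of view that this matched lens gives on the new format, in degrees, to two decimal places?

16.87°

Equal horizontal AOV ⇒ f₂ = f₁ · 8.8/6.17 = 15.6 × 1.42626 ≈ 22.2496 mm.
Short-edge AOV on the new format = 2·arctan(6.6 / (2 × 22.2496)) = 2·arctan(0.14832) ≈ 16.8729°.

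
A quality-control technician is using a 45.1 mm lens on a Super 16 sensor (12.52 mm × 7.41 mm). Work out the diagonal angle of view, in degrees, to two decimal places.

18.32°

Sensor diagonal = √(12.52² + 7.41²) = √211.6585 ≈ 14.5485 mm.
Angle of view α = 2·arctan(d/2f) with d = 14.5485 mm and f = 45.1 mm.
d/2f = 0.16129; arctan(0.16129) ≈ 9.1624°, so α ≈ 18.3248°.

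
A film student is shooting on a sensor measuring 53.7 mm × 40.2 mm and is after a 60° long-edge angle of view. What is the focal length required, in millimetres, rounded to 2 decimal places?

From α = 2·arctan(w/2f) we get f = w / (2·tan(α/2)).
With w = 53.7 mm and α/2 = 30°, tan(α/2) ≈ 0.57735, so f ≈ 53.7 / 1.15470 ≈ 46.5056 mm.

46.51 mm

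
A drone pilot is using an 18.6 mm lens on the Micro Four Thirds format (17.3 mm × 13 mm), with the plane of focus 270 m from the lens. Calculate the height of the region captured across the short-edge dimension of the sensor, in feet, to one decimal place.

619.1 ft

dₒ: 270 m = 270000 mm.
Similar triangles through the lens centre give W/dₒ = h/dᵢ; with 1/f = 1/dₒ + 1/dᵢ this gives W = h·(dₒ − f)/f.
W = 13 mm × (270000 − 18.6) / 18.6 = 13 × 14515.1290 ≈ 188696.677 mm = 188696.677/304.8 ft = 619.084 ft.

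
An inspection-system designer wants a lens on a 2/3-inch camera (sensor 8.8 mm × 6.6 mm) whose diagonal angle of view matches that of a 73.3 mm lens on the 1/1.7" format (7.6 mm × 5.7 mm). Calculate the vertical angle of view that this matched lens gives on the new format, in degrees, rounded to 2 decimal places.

Sensor diagonal = √(7.6² + 5.7²) = √90.2500 ≈ 9.5000 mm.
Sensor diagonal = √(8.8² + 6.6²) = √121.0000 ≈ 11.0000 mm.
Equal diagonal AOV ⇒ f₂ = f₁ · 11.0000/9.5000 = 73.3 × 1.15789 ≈ 84.8737 mm.
Vertical AOV on the new format = 2·arctan(6.6 / (2 × 84.8737)) = 2·arctan(0.03888) ≈ 4.4532°.

4.45°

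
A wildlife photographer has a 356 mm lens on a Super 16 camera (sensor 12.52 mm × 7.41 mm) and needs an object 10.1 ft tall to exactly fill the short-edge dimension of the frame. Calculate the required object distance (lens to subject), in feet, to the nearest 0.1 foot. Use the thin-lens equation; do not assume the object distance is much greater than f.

486.4 ft

W: 10.1 ft × 304.8 mm/ft = 3078.48 mm.
Magnification m = h/W = dᵢ/dₒ; combined with 1/f = 1/dₒ + 1/dᵢ this gives dₒ = f·(1 + W/h).
dₒ = 356 mm × (1 + 3078.48/7.41) = 356 × 416.4494 ≈ 148255.979 mm = 148255.979/304.8 ft = 486.404 ft.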